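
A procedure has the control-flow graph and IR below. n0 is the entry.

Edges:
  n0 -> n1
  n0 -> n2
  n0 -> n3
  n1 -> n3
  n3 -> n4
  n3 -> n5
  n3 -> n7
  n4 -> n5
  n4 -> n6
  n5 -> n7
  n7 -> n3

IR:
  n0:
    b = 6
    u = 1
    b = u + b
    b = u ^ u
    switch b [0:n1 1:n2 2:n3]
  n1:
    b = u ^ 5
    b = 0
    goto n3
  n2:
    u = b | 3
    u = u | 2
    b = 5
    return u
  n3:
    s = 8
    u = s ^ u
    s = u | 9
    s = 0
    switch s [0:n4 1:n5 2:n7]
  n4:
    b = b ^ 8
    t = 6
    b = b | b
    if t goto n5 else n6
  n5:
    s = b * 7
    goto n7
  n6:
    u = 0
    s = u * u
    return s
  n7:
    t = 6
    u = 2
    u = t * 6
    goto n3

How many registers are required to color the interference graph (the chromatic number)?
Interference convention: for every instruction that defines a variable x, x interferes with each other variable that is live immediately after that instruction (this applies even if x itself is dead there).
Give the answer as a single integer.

def/use:
  n0 def {b,u} use ∅
  n1 def {b} use {u}
  n2 def {b,u} use {b}
  n3 def {s,u} use {u}
  n4 def {b,t} use {b}
  n5 def {s} use {b}
  n6 def {s,u} use ∅
  n7 def {t,u} use ∅

Liveness:
  n0: in=∅ out={b,u}
  n1: in={u} out={b,u}
  n2: in={b} out=∅
  n3: in={b,u} out={b}
  n4: in={b} out={b}
  n5: in={b} out={b}
  n6: in=∅ out=∅
  n7: in={b} out={b,u}

Interference:
  b — {s,t,u}
  s — {b,u}
  t — {b,u}
  u — {b,s,t}

Colouring:
  {b,s,u} pairwise interfere (3-clique) ⇒ χ ≥ 3
  3-colouring: r0={b}  r1={u}  r2={s,t}
  χ = 3

Answer: 3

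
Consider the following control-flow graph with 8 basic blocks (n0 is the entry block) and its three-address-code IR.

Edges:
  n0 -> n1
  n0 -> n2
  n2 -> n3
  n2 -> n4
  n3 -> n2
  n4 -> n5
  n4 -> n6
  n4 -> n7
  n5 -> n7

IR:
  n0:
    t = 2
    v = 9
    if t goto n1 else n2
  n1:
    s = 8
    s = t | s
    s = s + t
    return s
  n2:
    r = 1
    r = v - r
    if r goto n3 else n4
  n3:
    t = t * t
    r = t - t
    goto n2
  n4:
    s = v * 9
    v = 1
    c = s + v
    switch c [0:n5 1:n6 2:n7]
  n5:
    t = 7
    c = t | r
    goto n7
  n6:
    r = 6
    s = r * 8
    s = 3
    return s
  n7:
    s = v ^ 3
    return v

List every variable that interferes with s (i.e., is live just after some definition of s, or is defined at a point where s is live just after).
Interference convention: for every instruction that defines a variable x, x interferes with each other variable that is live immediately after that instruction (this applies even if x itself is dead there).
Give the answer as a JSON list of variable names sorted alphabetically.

Answer: ["r", "t", "v"]

Working:
Block summaries:
  n0: def={t,v} ue=∅
  n1: def={s} ue={t}
  n2: def={r} ue={v}
  n3: def={r,t} ue={t}
  n4: def={c,s,v} ue={v}
  n5: def={c,t} ue={r}
  n6: def={r,s} ue=∅
  n7: def={s} ue={v}

Live sets:
  n0: in=∅ out={t,v}
  n1: in={t} out=∅
  n2: in={t,v} out={r,t,v}
  n3: in={t,v} out={t,v}
  n4: in={r,v} out={r,v}
  n5: in={r,v} out={v}
  n6: in=∅ out=∅
  n7: in={v} out=∅

Interfere edges:
  c — {r,v}
  r — {c,s,t,v}
  s — {r,t,v}
  t — {r,s,v}
  v — {c,r,s,t}

N(s) = ["r", "t", "v"]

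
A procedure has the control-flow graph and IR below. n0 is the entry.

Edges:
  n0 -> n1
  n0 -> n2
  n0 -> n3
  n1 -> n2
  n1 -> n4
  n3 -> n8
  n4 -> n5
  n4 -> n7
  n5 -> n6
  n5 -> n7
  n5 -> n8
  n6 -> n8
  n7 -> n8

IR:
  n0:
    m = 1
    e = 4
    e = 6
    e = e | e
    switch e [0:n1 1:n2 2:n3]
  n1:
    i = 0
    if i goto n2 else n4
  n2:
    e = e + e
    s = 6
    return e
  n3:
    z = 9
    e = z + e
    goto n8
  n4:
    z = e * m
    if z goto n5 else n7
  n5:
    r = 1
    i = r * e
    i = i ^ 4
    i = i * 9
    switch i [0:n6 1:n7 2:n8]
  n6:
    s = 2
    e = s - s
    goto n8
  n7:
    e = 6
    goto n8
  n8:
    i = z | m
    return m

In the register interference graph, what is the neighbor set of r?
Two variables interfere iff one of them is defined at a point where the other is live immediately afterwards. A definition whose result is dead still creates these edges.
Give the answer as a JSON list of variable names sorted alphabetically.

Answer: ["e", "m", "z"]

Analysis:
Block summaries:
  n0 def {e,m} use ∅
  n1 def {i} use ∅
  n2 def {e,s} use {e}
  n3 def {e,z} use {e}
  n4 def {z} use {e,m}
  n5 def {i,r} use {e}
  n6 def {e,s} use ∅
  n7 def {e} use ∅
  n8 def {i} use {m,z}

Liveness:
  live n0: ∅→{e,m}
  live n1: {e,m}→{e,m}
  live n2: {e}→∅
  live n3: {e,m}→{m,z}
  live n4: {e,m}→{e,m,z}
  live n5: {e,m,z}→{m,z}
  live n6: {m,z}→{m,z}
  live n7: {m,z}→{m,z}
  live n8: {m,z}→∅

Interference:
  e — {i,m,r,s,z}
  i — {e,m,z}
  m — {e,i,r,s,z}
  r — {e,m,z}
  s — {e,m,z}
  z — {e,i,m,r,s}

N(r) = ["e", "m", "z"]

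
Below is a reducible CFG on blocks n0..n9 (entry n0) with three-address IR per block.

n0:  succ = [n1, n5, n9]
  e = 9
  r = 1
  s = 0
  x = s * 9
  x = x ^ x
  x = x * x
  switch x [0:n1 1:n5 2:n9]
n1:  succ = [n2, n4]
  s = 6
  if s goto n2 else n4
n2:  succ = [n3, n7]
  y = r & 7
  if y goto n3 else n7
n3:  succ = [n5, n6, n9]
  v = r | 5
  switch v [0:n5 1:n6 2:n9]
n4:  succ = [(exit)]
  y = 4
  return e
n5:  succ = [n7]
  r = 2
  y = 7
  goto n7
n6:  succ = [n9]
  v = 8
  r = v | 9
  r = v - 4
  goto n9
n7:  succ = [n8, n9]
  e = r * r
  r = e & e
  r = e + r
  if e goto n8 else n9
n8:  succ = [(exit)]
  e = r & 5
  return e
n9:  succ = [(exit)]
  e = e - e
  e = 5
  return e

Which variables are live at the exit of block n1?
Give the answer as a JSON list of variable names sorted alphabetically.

Answer: ["e", "r"]

Working:
Per-block:
  n0: {e,r,s,x} / ∅
  n1: {s} / ∅
  n2: {y} / {r}
  n3: {v} / {r}
  n4: {y} / {e}
  n5: {r,y} / ∅
  n6: {r,v} / ∅
  n7: {e,r} / {r}
  n8: {e} / {r}
  n9: {e} / {e}

Backward fixpoint:
  n0 li=∅ lo={e,r}
  n1 li={e,r} lo={e,r}
  n2 li={e,r} lo={e,r}
  n3 li={e,r} lo={e}
  n4 li={e} lo=∅
  n5 li=∅ lo={r}
  n6 li={e} lo={e}
  n7 li={r} lo={e,r}
  n8 li={r} lo=∅
  n9 li={e} lo=∅

live-out(n1) = ["e", "r"]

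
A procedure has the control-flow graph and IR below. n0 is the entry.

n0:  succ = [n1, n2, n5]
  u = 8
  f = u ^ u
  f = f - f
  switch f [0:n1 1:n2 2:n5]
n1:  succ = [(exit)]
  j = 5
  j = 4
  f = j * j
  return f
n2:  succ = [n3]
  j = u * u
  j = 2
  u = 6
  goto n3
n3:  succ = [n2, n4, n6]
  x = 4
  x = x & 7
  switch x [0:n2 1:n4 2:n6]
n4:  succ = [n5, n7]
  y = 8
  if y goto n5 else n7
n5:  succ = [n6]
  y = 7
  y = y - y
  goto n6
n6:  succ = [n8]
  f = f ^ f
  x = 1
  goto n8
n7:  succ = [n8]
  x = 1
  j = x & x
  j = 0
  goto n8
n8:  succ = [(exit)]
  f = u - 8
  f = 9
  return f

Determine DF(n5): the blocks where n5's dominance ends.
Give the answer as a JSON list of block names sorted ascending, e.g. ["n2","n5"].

Answer: ["n6"]

Derivation:
idom tree: n1←n0 n2←n0 n3←n2 n4←n3 n5←n0 n6←n0 n7←n4 n8←n0
Dom∩ at merges:
  n2: preds {n0,n3}: {n0} ∩ {n0,n2,n3} = {n0}; idom=n0
  n5: preds {n0,n4}: {n0} ∩ {n0,n2,n3,n4} = {n0}; idom=n0
  n6: preds {n3,n5}: {n0,n2,n3} ∩ {n0,n5} = {n0}; idom=n0
  n8: preds {n6,n7}: {n0,n6} ∩ {n0,n2,n3,n4,n7} = {n0}; idom=n0

DF walk-up:
  n2←n0: walk · to n0
  n2←n3: walk n3→n2 to n0
  n5←n0: walk · to n0
  n5←n4: walk n4→n3→n2 to n0
  n6←n3: walk n3→n2 to n0
  n6←n5: walk n5 to n0
  n8←n6: walk n6 to n0
  n8←n7: walk n7→n4→n3→n2 to n0
  n0 → ∅
  n1 → ∅
  n2 → {n2,n5,n6,n8}
  n3 → {n2,n5,n6,n8}
  n4 → {n5,n8}
  n5 → {n6}
  n6 → {n8}
  n7 → {n8}
  n8 → ∅

DF(n5) = ["n6"]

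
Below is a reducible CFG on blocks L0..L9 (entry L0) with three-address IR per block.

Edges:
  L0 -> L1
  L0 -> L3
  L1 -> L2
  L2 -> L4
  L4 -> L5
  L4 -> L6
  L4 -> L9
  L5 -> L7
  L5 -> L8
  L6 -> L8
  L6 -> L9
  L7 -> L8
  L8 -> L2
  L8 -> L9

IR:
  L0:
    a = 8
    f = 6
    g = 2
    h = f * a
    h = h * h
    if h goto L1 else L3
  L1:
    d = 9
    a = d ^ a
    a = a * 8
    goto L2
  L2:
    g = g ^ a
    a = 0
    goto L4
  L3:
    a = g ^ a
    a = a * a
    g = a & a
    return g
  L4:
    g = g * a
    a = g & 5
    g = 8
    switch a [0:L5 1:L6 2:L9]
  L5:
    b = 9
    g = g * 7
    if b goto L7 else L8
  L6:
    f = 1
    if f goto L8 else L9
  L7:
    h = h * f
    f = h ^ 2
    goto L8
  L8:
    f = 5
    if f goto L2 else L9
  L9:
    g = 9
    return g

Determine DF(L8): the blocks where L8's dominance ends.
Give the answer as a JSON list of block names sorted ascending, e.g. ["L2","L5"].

Answer: ["L2", "L9"]

Working:
idom tree: L1←L0 L2←L1 L3←L0 L4←L2 L5←L4 L6←L4 L7←L5 L8←L4 L9←L4
Dom∩ at merges:
  L2: preds {L1,L8}: {L0,L1} ∩ {L0,L1,L2,L4,L8} = {L0,L1}; idom=L1
  L8: preds {L5,L6,L7}: {L0,L1,L2,L4,L5} ∩ {L0,L1,L2,L4,L6} ∩ {L0,L1,L2,L4,L5,L7} = {L0,L1,L2,L4}; idom=L4
  L9: preds {L4,L6,L8}: {L0,L1,L2,L4} ∩ {L0,L1,L2,L4,L6} ∩ {L0,L1,L2,L4,L8} = {L0,L1,L2,L4}; idom=L4

DF walk-up:
  L2←L1: walk · to L1
  L2←L8: walk L8→L4→L2 to L1
  L8←L5: walk L5 to L4
  L8←L6: walk L6 to L4
  L8←L7: walk L7→L5 to L4
  L9←L4: walk · to L4
  L9←L6: walk L6 to L4
  L9←L8: walk L8 to L4
  DF(L0)=∅
  DF(L1)=∅
  DF(L2)={L2}
  DF(L3)=∅
  DF(L4)={L2}
  DF(L5)={L8}
  DF(L6)={L8,L9}
  DF(L7)={L8}
  DF(L8)={L2,L9}
  DF(L9)=∅

DF(L8) = ["L2", "L9"]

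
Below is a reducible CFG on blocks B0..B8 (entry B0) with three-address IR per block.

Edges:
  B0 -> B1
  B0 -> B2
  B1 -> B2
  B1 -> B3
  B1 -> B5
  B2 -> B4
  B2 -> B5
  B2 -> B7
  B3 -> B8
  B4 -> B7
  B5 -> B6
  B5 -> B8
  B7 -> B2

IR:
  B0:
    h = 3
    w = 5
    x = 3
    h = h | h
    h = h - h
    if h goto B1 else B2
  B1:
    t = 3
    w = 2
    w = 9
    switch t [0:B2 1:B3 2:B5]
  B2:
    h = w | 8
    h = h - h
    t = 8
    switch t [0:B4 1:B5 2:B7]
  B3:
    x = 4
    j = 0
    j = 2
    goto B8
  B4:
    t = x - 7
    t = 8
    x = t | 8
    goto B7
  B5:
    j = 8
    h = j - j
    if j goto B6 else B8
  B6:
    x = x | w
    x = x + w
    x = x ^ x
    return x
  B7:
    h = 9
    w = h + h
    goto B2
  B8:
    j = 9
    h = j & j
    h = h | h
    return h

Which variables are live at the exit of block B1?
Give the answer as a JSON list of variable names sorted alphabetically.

Per-block:
  B0: def={h,w,x} ue=∅
  B1: def={t,w} ue=∅
  B2: def={h,t} ue={w}
  B3: def={j,x} ue=∅
  B4: def={t,x} ue={x}
  B5: def={h,j} ue=∅
  B6: def={x} ue={w,x}
  B7: def={h,w} ue=∅
  B8: def={h,j} ue=∅

Backward fixpoint:
  B0: in=∅ out={w,x}
  B1: in={x} out={w,x}
  B2: in={w,x} out={w,x}
  B3: in=∅ out=∅
  B4: in={x} out={x}
  B5: in={w,x} out={w,x}
  B6: in={w,x} out=∅
  B7: in={x} out={w,x}
  B8: in=∅ out=∅

live-out(B1) = ["w", "x"]

Answer: ["w", "x"]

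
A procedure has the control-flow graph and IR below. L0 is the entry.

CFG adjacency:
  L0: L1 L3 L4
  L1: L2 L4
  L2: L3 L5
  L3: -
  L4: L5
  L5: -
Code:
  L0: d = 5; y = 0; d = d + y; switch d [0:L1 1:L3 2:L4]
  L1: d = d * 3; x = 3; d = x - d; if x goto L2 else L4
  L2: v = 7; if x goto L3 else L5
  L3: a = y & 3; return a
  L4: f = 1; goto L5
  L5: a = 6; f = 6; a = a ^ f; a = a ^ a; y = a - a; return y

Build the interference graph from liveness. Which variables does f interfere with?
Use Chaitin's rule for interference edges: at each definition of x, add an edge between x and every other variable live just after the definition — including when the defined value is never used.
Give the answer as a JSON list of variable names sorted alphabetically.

Answer: ["a"]

Derivation:
Per-block:
  L0: def={d,y} ue=∅
  L1: def={d,x} ue={d}
  L2: def={v} ue={x}
  L3: def={a} ue={y}
  L4: def={f} ue=∅
  L5: def={a,f,y} ue=∅

Backward fixpoint:
  L0: in=∅ out={d,y}
  L1: in={d,y} out={x,y}
  L2: in={x,y} out={y}
  L3: in={y} out=∅
  L4: in=∅ out=∅
  L5: in=∅ out=∅

Interference:
  a: {f}
  d: {x,y}
  f: {a}
  v: {x,y}
  x: {d,v,y}
  y: {d,v,x}

N(f) = ["a"]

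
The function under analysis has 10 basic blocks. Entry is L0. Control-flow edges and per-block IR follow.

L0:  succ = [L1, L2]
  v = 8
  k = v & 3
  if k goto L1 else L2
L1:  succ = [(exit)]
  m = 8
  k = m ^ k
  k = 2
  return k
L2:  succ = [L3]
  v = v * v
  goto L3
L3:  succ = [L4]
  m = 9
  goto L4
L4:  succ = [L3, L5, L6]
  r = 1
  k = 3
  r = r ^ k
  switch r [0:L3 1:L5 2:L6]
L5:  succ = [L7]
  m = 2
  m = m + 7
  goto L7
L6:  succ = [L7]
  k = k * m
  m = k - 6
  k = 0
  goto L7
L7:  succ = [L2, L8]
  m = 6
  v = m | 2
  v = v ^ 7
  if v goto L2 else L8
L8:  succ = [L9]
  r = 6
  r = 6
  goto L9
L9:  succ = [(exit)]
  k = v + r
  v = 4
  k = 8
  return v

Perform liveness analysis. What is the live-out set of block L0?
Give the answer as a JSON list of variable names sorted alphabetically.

Answer: ["k", "v"]

Working:
def/use:
  L0 def {k,v} use ∅
  L1 def {k,m} use {k}
  L2 def {v} use {v}
  L3 def {m} use ∅
  L4 def {k,r} use ∅
  L5 def {m} use ∅
  L6 def {k,m} use {k,m}
  L7 def {m,v} use ∅
  L8 def {r} use ∅
  L9 def {k,v} use {r,v}

Backward fixpoint:
  L0: in=∅ out={k,v}
  L1: in={k} out=∅
  L2: in={v} out=∅
  L3: in=∅ out={m}
  L4: in={m} out={k,m}
  L5: in=∅ out=∅
  L6: in={k,m} out=∅
  L7: in=∅ out={v}
  L8: in={v} out={r,v}
  L9: in={r,v} out=∅

live-out(L0) = ["k", "v"]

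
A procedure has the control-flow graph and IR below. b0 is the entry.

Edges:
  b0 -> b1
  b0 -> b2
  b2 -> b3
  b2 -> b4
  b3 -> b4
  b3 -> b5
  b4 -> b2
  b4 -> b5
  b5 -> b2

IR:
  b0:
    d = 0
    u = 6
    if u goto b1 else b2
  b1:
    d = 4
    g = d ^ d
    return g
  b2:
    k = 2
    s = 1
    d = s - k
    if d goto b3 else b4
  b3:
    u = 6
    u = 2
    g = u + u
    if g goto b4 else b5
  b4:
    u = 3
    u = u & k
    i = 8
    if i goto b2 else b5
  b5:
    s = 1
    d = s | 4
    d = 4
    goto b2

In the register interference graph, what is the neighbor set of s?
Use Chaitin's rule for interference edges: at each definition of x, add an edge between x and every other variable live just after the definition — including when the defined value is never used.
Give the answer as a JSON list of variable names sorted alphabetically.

Answer: ["k"]

Analysis:
def/use:
  b0: def={d,u} ue=∅
  b1: def={d,g} ue=∅
  b2: def={d,k,s} ue=∅
  b3: def={g,u} ue=∅
  b4: def={i,u} ue={k}
  b5: def={d,s} ue=∅

Live sets:
  live b0: ∅→∅
  live b1: ∅→∅
  live b2: ∅→{k}
  live b3: {k}→{k}
  live b4: {k}→∅
  live b5: ∅→∅

Conflict graph:
  d — {k}
  g — {k}
  i — ∅
  k — {d,g,s,u}
  s — {k}
  u — {k}

N(s) = ["k"]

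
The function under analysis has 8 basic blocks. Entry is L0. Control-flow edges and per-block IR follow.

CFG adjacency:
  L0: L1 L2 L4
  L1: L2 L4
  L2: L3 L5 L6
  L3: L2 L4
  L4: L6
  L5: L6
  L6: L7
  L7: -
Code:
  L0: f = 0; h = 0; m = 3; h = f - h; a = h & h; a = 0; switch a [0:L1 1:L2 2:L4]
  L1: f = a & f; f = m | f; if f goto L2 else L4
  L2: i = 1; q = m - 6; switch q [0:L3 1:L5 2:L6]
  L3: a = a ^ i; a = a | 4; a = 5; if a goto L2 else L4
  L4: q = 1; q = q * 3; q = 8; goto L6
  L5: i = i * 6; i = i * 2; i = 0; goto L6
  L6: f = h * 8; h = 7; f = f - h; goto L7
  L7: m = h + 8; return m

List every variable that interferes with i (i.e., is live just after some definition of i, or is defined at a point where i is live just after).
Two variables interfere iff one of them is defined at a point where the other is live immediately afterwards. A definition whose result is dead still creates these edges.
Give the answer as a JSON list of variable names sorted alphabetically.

Block summaries:
  L0: def={a,f,h,m} ue=∅
  L1: def={f} ue={a,f,m}
  L2: def={i,q} ue={m}
  L3: def={a} ue={a,i}
  L4: def={q} ue=∅
  L5: def={i} ue={i}
  L6: def={f,h} ue={h}
  L7: def={m} ue={h}

Live sets:
  L0 li=∅ lo={a,f,h,m}
  L1 li={a,f,h,m} lo={a,h,m}
  L2 li={a,h,m} lo={a,h,i,m}
  L3 li={a,h,i,m} lo={a,h,m}
  L4 li={h} lo={h}
  L5 li={h,i} lo={h}
  L6 li={h} lo={h}
  L7 li={h} lo=∅

Interfere edges:
  a — {f,h,i,m,q}
  f — {a,h,m}
  h — {a,f,i,m,q}
  i — {a,h,m,q}
  m — {a,f,h,i,q}
  q — {a,h,i,m}

N(i) = ["a", "h", "m", "q"]

Answer: ["a", "h", "m", "q"]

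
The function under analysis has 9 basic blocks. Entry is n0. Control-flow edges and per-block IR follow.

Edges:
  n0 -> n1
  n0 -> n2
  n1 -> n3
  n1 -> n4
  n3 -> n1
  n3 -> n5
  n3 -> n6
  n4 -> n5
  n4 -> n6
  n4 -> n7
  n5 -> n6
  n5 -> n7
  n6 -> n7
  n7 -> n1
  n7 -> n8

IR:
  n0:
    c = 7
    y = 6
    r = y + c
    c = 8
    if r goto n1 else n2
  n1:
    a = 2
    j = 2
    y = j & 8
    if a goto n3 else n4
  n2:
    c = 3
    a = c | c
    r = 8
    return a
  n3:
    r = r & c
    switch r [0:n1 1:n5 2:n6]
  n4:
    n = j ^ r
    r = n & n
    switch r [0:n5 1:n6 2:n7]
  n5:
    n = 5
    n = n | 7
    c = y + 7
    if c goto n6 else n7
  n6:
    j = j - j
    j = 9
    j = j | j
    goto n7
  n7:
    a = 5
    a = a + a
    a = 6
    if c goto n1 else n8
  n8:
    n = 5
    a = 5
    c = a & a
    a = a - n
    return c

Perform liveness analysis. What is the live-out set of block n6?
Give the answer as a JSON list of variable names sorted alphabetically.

Per-block:
  n0: {c,r,y} / ∅
  n1: {a,j,y} / ∅
  n2: {a,c,r} / ∅
  n3: {r} / {c,r}
  n4: {n,r} / {j,r}
  n5: {c,n} / {y}
  n6: {j} / {j}
  n7: {a} / {c}
  n8: {a,c,n} / ∅

Backward fixpoint:
  n0 li=∅ lo={c,r}
  n1 li={c,r} lo={c,j,r,y}
  n2 li=∅ lo=∅
  n3 li={c,j,r,y} lo={c,j,r,y}
  n4 li={c,j,r,y} lo={c,j,r,y}
  n5 li={j,r,y} lo={c,j,r}
  n6 li={c,j,r} lo={c,r}
  n7 li={c,r} lo={c,r}
  n8 li=∅ lo=∅

live-out(n6) = ["c", "r"]

Answer: ["c", "r"]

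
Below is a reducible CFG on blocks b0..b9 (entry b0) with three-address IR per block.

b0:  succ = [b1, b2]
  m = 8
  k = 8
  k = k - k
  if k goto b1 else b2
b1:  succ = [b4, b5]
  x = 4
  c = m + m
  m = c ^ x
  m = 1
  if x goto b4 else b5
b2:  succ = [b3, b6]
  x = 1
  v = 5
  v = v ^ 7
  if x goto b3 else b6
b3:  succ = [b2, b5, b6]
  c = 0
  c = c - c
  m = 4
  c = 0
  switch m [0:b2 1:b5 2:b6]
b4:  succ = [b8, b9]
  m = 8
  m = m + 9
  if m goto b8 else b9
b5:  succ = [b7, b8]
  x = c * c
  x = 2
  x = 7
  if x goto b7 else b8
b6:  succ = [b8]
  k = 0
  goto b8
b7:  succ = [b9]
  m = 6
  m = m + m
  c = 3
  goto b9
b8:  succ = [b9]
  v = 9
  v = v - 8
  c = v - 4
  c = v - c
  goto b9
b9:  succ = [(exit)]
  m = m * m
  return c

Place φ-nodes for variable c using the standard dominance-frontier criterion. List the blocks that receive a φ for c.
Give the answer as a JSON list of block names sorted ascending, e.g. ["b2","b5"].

Answer: ["b2", "b5", "b6", "b8", "b9"]

Working:
idom tree: b1←b0 b2←b0 b3←b2 b4←b1 b5←b0 b6←b2 b7←b5 b8←b0 b9←b0
Join-block Dom:
  b2: preds {b0,b3}: {b0} ∩ {b0,b2,b3} = {b0}; idom=b0
  b5: preds {b1,b3}: {b0,b1} ∩ {b0,b2,b3} = {b0}; idom=b0
  b6: preds {b2,b3}: {b0,b2} ∩ {b0,b2,b3} = {b0,b2}; idom=b2
  b8: preds {b4,b5,b6}: {b0,b1,b4} ∩ {b0,b5} ∩ {b0,b2,b6} = {b0}; idom=b0
  b9: preds {b4,b7,b8}: {b0,b1,b4} ∩ {b0,b5,b7} ∩ {b0,b8} = {b0}; idom=b0

Frontier:
  join b2 pred b0: · stop@b0
  join b2 pred b3: b3→b2 stop@b0
  join b5 pred b1: b1 stop@b0
  join b5 pred b3: b3→b2 stop@b0
  join b6 pred b2: · stop@b2
  join b6 pred b3: b3 stop@b2
  join b8 pred b4: b4→b1 stop@b0
  join b8 pred b5: b5 stop@b0
  join b8 pred b6: b6→b2 stop@b0
  join b9 pred b4: b4→b1 stop@b0
  join b9 pred b7: b7→b5 stop@b0
  join b9 pred b8: b8 stop@b0
  b0: DF=∅
  b1: DF={b5,b8,b9}
  b2: DF={b2,b5,b8}
  b3: DF={b2,b5,b6}
  b4: DF={b8,b9}
  b5: DF={b8,b9}
  b6: DF={b8}
  b7: DF={b9}
  b8: DF={b9}
  b9: DF=∅

φ for c: defs {b1,b3,b7,b8}
  DF⁺ = {b2,b5,b6,b8,b9}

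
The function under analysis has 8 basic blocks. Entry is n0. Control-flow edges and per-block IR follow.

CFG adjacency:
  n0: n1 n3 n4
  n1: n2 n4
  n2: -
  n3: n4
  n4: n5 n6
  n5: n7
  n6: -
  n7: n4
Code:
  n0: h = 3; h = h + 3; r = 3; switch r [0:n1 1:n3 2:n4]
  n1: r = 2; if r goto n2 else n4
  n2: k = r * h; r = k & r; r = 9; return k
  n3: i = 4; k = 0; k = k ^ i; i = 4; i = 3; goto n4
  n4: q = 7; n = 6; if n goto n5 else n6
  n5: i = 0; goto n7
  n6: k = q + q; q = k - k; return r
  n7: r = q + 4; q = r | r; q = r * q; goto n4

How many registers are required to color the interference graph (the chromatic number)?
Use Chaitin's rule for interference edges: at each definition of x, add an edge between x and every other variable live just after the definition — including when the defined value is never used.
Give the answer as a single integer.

Per-block:
  n0 def {h,r} use ∅
  n1 def {r} use ∅
  n2 def {k,r} use {h,r}
  n3 def {i,k} use ∅
  n4 def {n,q} use ∅
  n5 def {i} use ∅
  n6 def {k,q} use {q,r}
  n7 def {q,r} use {q}

Liveness:
  n0: in=∅ out={h,r}
  n1: in={h} out={h,r}
  n2: in={h,r} out=∅
  n3: in={r} out={r}
  n4: in={r} out={q,r}
  n5: in={q} out={q}
  n6: in={q,r} out=∅
  n7: in={q} out={r}

Interference:
  h: {r}
  i: {k,q,r}
  k: {i,r}
  n: {q,r}
  q: {i,n,r}
  r: {h,i,k,n,q}

Registers:
  {i,k,r} pairwise interfere (3-clique) ⇒ χ ≥ 3
  assign h→R1 i→R1 k→R2 n→R1 q→R2 r→R0 — no edge inside a register ⇒ χ ≤ 3
  χ = 3

Answer: 3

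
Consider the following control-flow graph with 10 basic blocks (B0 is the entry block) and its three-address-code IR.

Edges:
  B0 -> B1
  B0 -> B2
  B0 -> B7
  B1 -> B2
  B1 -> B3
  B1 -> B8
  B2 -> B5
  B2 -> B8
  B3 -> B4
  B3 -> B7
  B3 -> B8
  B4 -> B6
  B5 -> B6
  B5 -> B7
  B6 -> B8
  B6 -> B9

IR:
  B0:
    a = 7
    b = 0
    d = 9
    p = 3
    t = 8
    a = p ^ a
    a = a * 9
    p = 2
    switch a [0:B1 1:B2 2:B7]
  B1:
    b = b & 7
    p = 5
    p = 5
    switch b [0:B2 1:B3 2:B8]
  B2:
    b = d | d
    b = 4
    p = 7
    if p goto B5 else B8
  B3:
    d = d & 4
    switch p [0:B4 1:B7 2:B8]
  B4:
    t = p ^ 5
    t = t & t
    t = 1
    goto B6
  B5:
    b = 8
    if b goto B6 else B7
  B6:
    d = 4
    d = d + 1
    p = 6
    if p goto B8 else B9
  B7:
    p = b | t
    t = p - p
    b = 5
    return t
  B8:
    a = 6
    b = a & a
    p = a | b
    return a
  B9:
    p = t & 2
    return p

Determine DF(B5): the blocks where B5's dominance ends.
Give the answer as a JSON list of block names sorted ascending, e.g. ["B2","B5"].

Answer: ["B6", "B7"]

Derivation:
idom tree: B1←B0 B2←B0 B3←B1 B4←B3 B5←B2 B6←B0 B7←B0 B8←B0 B9←B6
Join-block Dom:
  B2: preds {B0,B1}: {B0} ∩ {B0,B1} = {B0}; idom=B0
  B6: preds {B4,B5}: {B0,B1,B3,B4} ∩ {B0,B2,B5} = {B0}; idom=B0
  B7: preds {B0,B3,B5}: {B0} ∩ {B0,B1,B3} ∩ {B0,B2,B5} = {B0}; idom=B0
  B8: preds {B1,B2,B3,B6}: {B0,B1} ∩ {B0,B2} ∩ {B0,B1,B3} ∩ {B0,B6} = {B0}; idom=B0

Frontier:
  B2←B0: walk · to B0
  B2←B1: walk B1 to B0
  B6←B4: walk B4→B3→B1 to B0
  B6←B5: walk B5→B2 to B0
  B7←B0: walk · to B0
  B7←B3: walk B3→B1 to B0
  B7←B5: walk B5→B2 to B0
  B8←B1: walk B1 to B0
  B8←B2: walk B2 to B0
  B8←B3: walk B3→B1 to B0
  B8←B6: walk B6 to B0
  B0: DF=∅
  B1: DF={B2,B6,B7,B8}
  B2: DF={B6,B7,B8}
  B3: DF={B6,B7,B8}
  B4: DF={B6}
  B5: DF={B6,B7}
  B6: DF={B8}
  B7: DF=∅
  B8: DF=∅
  B9: DF=∅

DF(B5) = ["B6", "B7"]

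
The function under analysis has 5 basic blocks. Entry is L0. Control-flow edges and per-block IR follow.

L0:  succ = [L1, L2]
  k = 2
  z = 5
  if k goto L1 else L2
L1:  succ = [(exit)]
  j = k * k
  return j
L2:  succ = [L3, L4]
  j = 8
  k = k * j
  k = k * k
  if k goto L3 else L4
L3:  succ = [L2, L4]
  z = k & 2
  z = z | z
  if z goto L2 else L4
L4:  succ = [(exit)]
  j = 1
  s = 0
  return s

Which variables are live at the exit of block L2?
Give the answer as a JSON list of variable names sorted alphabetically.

Block summaries:
  L0: def={k,z} ue=∅
  L1: def={j} ue={k}
  L2: def={j,k} ue={k}
  L3: def={z} ue={k}
  L4: def={j,s} ue=∅

Live sets:
  L0 li=∅ lo={k}
  L1 li={k} lo=∅
  L2 li={k} lo={k}
  L3 li={k} lo={k}
  L4 li=∅ lo=∅

live-out(L2) = ["k"]

Answer: ["k"]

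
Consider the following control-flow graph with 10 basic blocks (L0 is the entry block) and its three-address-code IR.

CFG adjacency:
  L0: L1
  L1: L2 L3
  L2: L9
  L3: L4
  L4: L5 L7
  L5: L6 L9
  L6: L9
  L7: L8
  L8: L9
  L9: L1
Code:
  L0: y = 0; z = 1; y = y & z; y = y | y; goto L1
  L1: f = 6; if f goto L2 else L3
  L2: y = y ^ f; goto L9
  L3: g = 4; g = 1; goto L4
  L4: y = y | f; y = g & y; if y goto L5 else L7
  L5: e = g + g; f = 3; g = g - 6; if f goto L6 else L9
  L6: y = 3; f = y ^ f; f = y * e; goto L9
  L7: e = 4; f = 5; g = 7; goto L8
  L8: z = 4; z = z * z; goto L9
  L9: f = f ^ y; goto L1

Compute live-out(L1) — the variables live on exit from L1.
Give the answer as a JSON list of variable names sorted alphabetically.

Answer: ["f", "y"]

Analysis:
Block summaries:
  L0 def {y,z} use ∅
  L1 def {f} use ∅
  L2 def {y} use {f,y}
  L3 def {g} use ∅
  L4 def {y} use {f,g,y}
  L5 def {e,f,g} use {g}
  L6 def {f,y} use {e,f}
  L7 def {e,f,g} use ∅
  L8 def {z} use ∅
  L9 def {f} use {f,y}

Live sets:
  L0: in=∅ out={y}
  L1: in={y} out={f,y}
  L2: in={f,y} out={f,y}
  L3: in={f,y} out={f,g,y}
  L4: in={f,g,y} out={g,y}
  L5: in={g,y} out={e,f,y}
  L6: in={e,f} out={f,y}
  L7: in={y} out={f,y}
  L8: in={f,y} out={f,y}
  L9: in={f,y} out={y}

live-out(L1) = ["f", "y"]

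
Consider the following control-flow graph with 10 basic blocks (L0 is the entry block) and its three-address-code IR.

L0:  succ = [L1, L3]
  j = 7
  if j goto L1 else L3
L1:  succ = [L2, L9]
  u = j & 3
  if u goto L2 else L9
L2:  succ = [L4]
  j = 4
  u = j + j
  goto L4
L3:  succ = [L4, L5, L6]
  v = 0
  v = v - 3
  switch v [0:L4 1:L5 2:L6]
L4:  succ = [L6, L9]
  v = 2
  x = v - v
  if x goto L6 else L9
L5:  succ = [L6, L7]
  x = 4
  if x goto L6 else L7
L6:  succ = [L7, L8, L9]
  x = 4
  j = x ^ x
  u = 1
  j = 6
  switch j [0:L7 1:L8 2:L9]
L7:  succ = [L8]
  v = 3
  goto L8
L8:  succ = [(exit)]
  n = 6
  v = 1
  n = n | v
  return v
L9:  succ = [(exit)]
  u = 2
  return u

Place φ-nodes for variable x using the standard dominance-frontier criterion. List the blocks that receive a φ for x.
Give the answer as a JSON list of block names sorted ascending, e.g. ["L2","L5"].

idom tree: L1←L0 L2←L1 L3←L0 L4←L0 L5←L3 L6←L0 L7←L0 L8←L0 L9←L0
Dom∩ at merges:
  L4: preds {L2,L3}: {L0,L1,L2} ∩ {L0,L3} = {L0}; idom=L0
  L6: preds {L3,L4,L5}: {L0,L3} ∩ {L0,L4} ∩ {L0,L3,L5} = {L0}; idom=L0
  L7: preds {L5,L6}: {L0,L3,L5} ∩ {L0,L6} = {L0}; idom=L0
  L8: preds {L6,L7}: {L0,L6} ∩ {L0,L7} = {L0}; idom=L0
  L9: preds {L1,L4,L6}: {L0,L1} ∩ {L0,L4} ∩ {L0,L6} = {L0}; idom=L0

DF derivation:
  join L4 pred L2: L2→L1 stop@L0
  join L4 pred L3: L3 stop@L0
  join L6 pred L3: L3 stop@L0
  join L6 pred L4: L4 stop@L0
  join L6 pred L5: L5→L3 stop@L0
  join L7 pred L5: L5→L3 stop@L0
  join L7 pred L6: L6 stop@L0
  join L8 pred L6: L6 stop@L0
  join L8 pred L7: L7 stop@L0
  join L9 pred L1: L1 stop@L0
  join L9 pred L4: L4 stop@L0
  join L9 pred L6: L6 stop@L0
  DF(L0)=∅
  DF(L1)={L4,L9}
  DF(L2)={L4}
  DF(L3)={L4,L6,L7}
  DF(L4)={L6,L9}
  DF(L5)={L6,L7}
  DF(L6)={L7,L8,L9}
  DF(L7)={L8}
  DF(L8)=∅
  DF(L9)=∅

φ for x: defs {L4,L5,L6}
  DF⁺ = {L6,L7,L8,L9}

Answer: ["L6", "L7", "L8", "L9"]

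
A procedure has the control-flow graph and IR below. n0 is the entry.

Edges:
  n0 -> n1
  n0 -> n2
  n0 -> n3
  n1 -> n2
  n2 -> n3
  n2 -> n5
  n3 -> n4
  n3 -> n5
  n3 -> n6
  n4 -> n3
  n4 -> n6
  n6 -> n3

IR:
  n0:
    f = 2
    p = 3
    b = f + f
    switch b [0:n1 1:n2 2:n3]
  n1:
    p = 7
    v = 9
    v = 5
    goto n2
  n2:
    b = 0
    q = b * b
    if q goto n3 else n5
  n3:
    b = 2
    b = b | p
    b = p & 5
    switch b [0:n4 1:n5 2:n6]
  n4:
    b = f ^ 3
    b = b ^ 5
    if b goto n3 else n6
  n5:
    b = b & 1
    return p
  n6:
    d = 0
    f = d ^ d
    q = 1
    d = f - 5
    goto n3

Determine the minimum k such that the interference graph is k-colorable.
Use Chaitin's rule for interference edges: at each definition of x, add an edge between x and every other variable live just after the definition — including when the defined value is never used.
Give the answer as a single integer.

Answer: 4

Derivation:
Block summaries:
  n0: {b,f,p} / ∅
  n1: {p,v} / ∅
  n2: {b,q} / ∅
  n3: {b} / {p}
  n4: {b} / {f}
  n5: {b} / {b,p}
  n6: {d,f,q} / ∅

Liveness:
  n0 li=∅ lo={f,p}
  n1 li={f} lo={f,p}
  n2 li={f,p} lo={b,f,p}
  n3 li={f,p} lo={b,f,p}
  n4 li={f,p} lo={f,p}
  n5 li={b,p} lo=∅
  n6 li={p} lo={f,p}

Interference:
  b↔{f,p,q}
  d↔{f,p}
  f↔{b,d,p,q,v}
  p↔{b,d,f,q,v}
  q↔{b,f,p}
  v↔{f,p}

Colouring:
  lower bound: {b,f,p,q} mutually conflict ⇒ χ ≥ 4
  assign b→c2 d→c2 f→c0 p→c1 q→c3 v→c2 — no edge inside a register ⇒ χ ≤ 4
  χ = 4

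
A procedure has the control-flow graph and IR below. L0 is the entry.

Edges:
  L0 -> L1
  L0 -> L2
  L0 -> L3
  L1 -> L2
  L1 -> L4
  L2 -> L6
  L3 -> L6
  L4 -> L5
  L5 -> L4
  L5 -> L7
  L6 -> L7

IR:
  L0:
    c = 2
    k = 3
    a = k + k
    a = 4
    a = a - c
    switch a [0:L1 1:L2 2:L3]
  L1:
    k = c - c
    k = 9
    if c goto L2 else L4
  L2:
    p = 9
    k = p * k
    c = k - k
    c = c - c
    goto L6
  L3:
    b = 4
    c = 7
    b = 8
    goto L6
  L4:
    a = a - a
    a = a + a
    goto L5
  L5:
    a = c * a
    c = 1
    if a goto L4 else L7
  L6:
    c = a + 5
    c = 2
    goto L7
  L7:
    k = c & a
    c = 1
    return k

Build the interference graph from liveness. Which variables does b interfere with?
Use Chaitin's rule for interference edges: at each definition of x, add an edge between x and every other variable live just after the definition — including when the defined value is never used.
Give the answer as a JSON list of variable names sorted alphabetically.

Block summaries:
  L0: def={a,c,k} ue=∅
  L1: def={k} ue={c}
  L2: def={c,k,p} ue={k}
  L3: def={b,c} ue=∅
  L4: def={a} ue={a}
  L5: def={a,c} ue={a,c}
  L6: def={c} ue={a}
  L7: def={c,k} ue={a,c}

Liveness:
  L0: in=∅ out={a,c,k}
  L1: in={a,c} out={a,c,k}
  L2: in={a,k} out={a}
  L3: in={a} out={a}
  L4: in={a,c} out={a,c}
  L5: in={a,c} out={a,c}
  L6: in={a} out={a,c}
  L7: in={a,c} out=∅

Conflict graph:
  a: {b,c,k,p}
  b: {a}
  c: {a,k}
  k: {a,c,p}
  p: {a,k}

N(b) = ["a"]

Answer: ["a"]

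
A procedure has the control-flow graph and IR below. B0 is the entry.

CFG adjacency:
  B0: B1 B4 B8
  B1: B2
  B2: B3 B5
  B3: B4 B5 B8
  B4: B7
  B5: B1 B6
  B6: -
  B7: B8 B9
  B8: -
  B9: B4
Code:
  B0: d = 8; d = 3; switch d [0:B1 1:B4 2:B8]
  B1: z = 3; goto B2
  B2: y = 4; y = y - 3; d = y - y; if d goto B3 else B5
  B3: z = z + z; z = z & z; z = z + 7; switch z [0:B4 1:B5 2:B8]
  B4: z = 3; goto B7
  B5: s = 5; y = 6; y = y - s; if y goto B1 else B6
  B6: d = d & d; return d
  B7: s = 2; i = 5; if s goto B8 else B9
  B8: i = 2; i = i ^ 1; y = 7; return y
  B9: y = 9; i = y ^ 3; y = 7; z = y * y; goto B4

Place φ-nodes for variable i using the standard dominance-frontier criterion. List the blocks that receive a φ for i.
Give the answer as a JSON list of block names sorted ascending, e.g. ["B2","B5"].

Answer: ["B4", "B8"]

Derivation:
idom tree: B1←B0 B2←B1 B3←B2 B4←B0 B5←B2 B6←B5 B7←B4 B8←B0 B9←B7
Dom at joins:
  B1: preds {B0,B5}: {B0} ∩ {B0,B1,B2,B5} = {B0}; idom=B0
  B4: preds {B0,B3,B9}: {B0} ∩ {B0,B1,B2,B3} ∩ {B0,B4,B7,B9} = {B0}; idom=B0
  B5: preds {B2,B3}: {B0,B1,B2} ∩ {B0,B1,B2,B3} = {B0,B1,B2}; idom=B2
  B8: preds {B0,B3,B7}: {B0} ∩ {B0,B1,B2,B3} ∩ {B0,B4,B7} = {B0}; idom=B0

DF derivation:
  B1←B0: walk · to B0
  B1←B5: walk B5→B2→B1 to B0
  B4←B0: walk · to B0
  B4←B3: walk B3→B2→B1 to B0
  B4←B9: walk B9→B7→B4 to B0
  B5←B2: walk · to B2
  B5←B3: walk B3 to B2
  B8←B0: walk · to B0
  B8←B3: walk B3→B2→B1 to B0
  B8←B7: walk B7→B4 to B0
  B0 → ∅
  B1 → {B1,B4,B8}
  B2 → {B1,B4,B8}
  B3 → {B4,B5,B8}
  B4 → {B4,B8}
  B5 → {B1}
  B6 → ∅
  B7 → {B4,B8}
  B8 → ∅
  B9 → {B4}

φ for i: defs {B7,B8,B9}
  DF⁺ = {B4,B8}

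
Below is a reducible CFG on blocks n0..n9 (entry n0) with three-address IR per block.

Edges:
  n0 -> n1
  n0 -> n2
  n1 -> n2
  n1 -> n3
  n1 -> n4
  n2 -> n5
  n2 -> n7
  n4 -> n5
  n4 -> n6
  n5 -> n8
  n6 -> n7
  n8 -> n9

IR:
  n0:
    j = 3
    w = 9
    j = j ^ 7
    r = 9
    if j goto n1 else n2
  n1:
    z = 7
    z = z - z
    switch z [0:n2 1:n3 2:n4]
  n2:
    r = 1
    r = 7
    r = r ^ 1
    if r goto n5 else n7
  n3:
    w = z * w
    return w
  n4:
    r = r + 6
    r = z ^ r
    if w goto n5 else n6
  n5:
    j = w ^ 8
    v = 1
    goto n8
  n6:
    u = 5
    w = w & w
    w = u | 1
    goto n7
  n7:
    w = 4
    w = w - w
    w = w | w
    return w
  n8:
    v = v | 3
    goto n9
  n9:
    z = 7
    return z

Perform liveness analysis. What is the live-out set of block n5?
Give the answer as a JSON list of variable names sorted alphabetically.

def/use:
  n0: {j,r,w} / ∅
  n1: {z} / ∅
  n2: {r} / ∅
  n3: {w} / {w,z}
  n4: {r} / {r,w,z}
  n5: {j,v} / {w}
  n6: {u,w} / {w}
  n7: {w} / ∅
  n8: {v} / {v}
  n9: {z} / ∅

Liveness:
  n0 li=∅ lo={r,w}
  n1 li={r,w} lo={r,w,z}
  n2 li={w} lo={w}
  n3 li={w,z} lo=∅
  n4 li={r,w,z} lo={w}
  n5 li={w} lo={v}
  n6 li={w} lo=∅
  n7 li=∅ lo=∅
  n8 li={v} lo=∅
  n9 li=∅ lo=∅

live-out(n5) = ["v"]

Answer: ["v"]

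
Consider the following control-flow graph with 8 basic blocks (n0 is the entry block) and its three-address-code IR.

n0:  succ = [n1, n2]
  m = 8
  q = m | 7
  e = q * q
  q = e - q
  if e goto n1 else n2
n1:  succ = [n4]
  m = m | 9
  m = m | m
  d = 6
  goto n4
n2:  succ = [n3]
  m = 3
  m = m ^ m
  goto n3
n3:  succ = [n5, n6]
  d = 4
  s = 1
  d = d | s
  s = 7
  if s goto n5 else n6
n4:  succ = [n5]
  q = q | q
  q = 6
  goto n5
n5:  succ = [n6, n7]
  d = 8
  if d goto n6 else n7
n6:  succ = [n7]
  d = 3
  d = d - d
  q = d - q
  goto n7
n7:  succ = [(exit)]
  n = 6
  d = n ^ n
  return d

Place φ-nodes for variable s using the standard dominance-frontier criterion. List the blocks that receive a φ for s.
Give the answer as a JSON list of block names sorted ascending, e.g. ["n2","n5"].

Answer: ["n5", "n6", "n7"]

Working:
idom tree: n1←n0 n2←n0 n3←n2 n4←n1 n5←n0 n6←n0 n7←n0
Dom at joins:
  n5: preds {n3,n4}: {n0,n2,n3} ∩ {n0,n1,n4} = {n0}; idom=n0
  n6: preds {n3,n5}: {n0,n2,n3} ∩ {n0,n5} = {n0}; idom=n0
  n7: preds {n5,n6}: {n0,n5} ∩ {n0,n6} = {n0}; idom=n0

DF walk-up:
  join n5 pred n3: n3→n2 stop@n0
  join n5 pred n4: n4→n1 stop@n0
  join n6 pred n3: n3→n2 stop@n0
  join n6 pred n5: n5 stop@n0
  join n7 pred n5: n5 stop@n0
  join n7 pred n6: n6 stop@n0
  n0: DF=∅
  n1: DF={n5}
  n2: DF={n5,n6}
  n3: DF={n5,n6}
  n4: DF={n5}
  n5: DF={n6,n7}
  n6: DF={n7}
  n7: DF=∅

φ for s: defs {n3}
  DF⁺ = {n5,n6,n7}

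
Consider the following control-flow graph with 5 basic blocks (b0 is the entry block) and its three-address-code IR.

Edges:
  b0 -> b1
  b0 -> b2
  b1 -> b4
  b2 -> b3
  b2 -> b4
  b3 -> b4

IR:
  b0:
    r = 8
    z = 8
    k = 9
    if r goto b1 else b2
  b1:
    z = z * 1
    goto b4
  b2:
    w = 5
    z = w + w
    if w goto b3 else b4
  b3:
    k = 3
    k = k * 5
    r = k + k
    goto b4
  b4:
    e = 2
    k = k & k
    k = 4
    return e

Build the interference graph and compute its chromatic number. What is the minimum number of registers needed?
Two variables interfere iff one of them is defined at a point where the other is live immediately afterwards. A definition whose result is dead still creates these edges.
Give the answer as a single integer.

Per-block:
  b0: {k,r,z} / ∅
  b1: {z} / {z}
  b2: {w,z} / ∅
  b3: {k,r} / ∅
  b4: {e,k} / {k}

Live sets:
  b0 li=∅ lo={k,z}
  b1 li={k,z} lo={k}
  b2 li={k} lo={k}
  b3 li=∅ lo={k}
  b4 li={k} lo=∅

Interfere edges:
  e: {k}
  k: {e,r,w,z}
  r: {k,z}
  w: {k,z}
  z: {k,r,w}

Colouring:
  lower bound: {k,r,z} mutually conflict ⇒ χ ≥ 3
  3-colouring: R0={k}  R1={e,z}  R2={r,w}
  χ = 3

Answer: 3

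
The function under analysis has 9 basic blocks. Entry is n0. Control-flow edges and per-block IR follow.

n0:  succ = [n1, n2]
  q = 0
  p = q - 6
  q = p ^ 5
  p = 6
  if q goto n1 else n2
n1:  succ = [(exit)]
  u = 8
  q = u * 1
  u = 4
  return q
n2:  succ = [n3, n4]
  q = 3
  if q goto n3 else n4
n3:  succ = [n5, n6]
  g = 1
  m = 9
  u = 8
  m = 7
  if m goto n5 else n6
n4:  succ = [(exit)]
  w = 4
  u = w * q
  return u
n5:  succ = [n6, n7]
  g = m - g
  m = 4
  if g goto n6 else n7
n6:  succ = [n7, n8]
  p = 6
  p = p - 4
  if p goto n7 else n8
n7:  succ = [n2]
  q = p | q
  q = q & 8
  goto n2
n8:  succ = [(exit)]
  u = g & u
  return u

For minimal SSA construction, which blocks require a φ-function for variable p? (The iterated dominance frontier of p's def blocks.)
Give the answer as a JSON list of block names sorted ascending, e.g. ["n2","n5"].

Answer: ["n2", "n7"]

Analysis:
idom tree: n1←n0 n2←n0 n3←n2 n4←n2 n5←n3 n6←n3 n7←n3 n8←n6
Dom∩ at merges:
  n2: preds {n0,n7}: {n0} ∩ {n0,n2,n3,n7} = {n0}; idom=n0
  n6: preds {n3,n5}: {n0,n2,n3} ∩ {n0,n2,n3,n5} = {n0,n2,n3}; idom=n3
  n7: preds {n5,n6}: {n0,n2,n3,n5} ∩ {n0,n2,n3,n6} = {n0,n2,n3}; idom=n3

Frontier:
  join n2 pred n0: · stop@n0
  join n2 pred n7: n7→n3→n2 stop@n0
  join n6 pred n3: · stop@n3
  join n6 pred n5: n5 stop@n3
  join n7 pred n5: n5 stop@n3
  join n7 pred n6: n6 stop@n3
  DF(n0)=∅
  DF(n1)=∅
  DF(n2)={n2}
  DF(n3)={n2}
  DF(n4)=∅
  DF(n5)={n6,n7}
  DF(n6)={n7}
  DF(n7)={n2}
  DF(n8)=∅

φ for p: defs {n0,n6}
  DF⁺ = {n2,n7}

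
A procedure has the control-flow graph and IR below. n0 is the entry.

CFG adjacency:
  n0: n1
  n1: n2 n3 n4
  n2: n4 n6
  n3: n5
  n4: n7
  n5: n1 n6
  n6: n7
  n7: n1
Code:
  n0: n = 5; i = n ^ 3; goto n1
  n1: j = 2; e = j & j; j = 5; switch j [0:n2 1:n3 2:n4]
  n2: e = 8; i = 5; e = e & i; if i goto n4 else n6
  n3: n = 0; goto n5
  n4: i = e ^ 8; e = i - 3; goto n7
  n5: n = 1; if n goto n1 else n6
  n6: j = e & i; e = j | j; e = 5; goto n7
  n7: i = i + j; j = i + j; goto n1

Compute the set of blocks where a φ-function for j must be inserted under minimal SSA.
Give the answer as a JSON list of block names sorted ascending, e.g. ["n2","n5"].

idom tree: n1←n0 n2←n1 n3←n1 n4←n1 n5←n3 n6←n1 n7←n1
Dom at joins:
  n1: preds {n0,n5,n7}: {n0} ∩ {n0,n1,n3,n5} ∩ {n0,n1,n7} = {n0}; idom=n0
  n4: preds {n1,n2}: {n0,n1} ∩ {n0,n1,n2} = {n0,n1}; idom=n1
  n6: preds {n2,n5}: {n0,n1,n2} ∩ {n0,n1,n3,n5} = {n0,n1}; idom=n1
  n7: preds {n4,n6}: {n0,n1,n4} ∩ {n0,n1,n6} = {n0,n1}; idom=n1

DF derivation:
  n1←n0: walk · to n0
  n1←n5: walk n5→n3→n1 to n0
  n1←n7: walk n7→n1 to n0
  n4←n1: walk · to n1
  n4←n2: walk n2 to n1
  n6←n2: walk n2 to n1
  n6←n5: walk n5→n3 to n1
  n7←n4: walk n4 to n1
  n7←n6: walk n6 to n1
  n0 → ∅
  n1 → {n1}
  n2 → {n4,n6}
  n3 → {n1,n6}
  n4 → {n7}
  n5 → {n1,n6}
  n6 → {n7}
  n7 → {n1}

φ for j: defs {n1,n6,n7}
  DF⁺ = {n1,n7}

Answer: ["n1", "n7"]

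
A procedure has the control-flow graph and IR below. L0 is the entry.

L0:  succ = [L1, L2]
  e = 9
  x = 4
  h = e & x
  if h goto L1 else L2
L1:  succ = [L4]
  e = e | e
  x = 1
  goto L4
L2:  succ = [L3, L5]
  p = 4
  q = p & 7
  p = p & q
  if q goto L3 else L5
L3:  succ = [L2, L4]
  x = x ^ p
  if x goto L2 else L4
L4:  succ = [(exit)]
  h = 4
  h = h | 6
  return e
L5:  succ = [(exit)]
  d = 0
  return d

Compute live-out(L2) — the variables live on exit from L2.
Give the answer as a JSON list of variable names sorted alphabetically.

def/use:
  L0: {e,h,x} / ∅
  L1: {e,x} / {e}
  L2: {p,q} / ∅
  L3: {x} / {p,x}
  L4: {h} / {e}
  L5: {d} / ∅

Backward fixpoint:
  L0 li=∅ lo={e,x}
  L1 li={e} lo={e}
  L2 li={e,x} lo={e,p,x}
  L3 li={e,p,x} lo={e,x}
  L4 li={e} lo=∅
  L5 li=∅ lo=∅

live-out(L2) = ["e", "p", "x"]

Answer: ["e", "p", "x"]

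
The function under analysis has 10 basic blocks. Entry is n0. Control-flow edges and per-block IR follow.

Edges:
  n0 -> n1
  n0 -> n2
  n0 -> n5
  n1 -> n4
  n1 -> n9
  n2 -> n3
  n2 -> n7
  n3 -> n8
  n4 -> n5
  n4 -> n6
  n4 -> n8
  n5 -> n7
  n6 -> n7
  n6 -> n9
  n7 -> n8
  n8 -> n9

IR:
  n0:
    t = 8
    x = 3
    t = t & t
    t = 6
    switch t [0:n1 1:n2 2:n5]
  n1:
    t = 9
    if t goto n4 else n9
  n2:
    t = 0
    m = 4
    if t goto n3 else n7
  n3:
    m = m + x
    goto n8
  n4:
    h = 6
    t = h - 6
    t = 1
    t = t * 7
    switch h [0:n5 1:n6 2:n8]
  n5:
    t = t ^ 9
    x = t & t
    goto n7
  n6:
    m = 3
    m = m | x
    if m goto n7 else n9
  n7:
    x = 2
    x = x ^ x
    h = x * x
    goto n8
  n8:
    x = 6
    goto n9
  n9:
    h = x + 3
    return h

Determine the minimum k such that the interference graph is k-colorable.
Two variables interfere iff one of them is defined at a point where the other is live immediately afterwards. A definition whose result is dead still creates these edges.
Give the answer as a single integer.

Answer: 3

Working:
Per-block:
  n0: def={t,x} ue=∅
  n1: def={t} ue=∅
  n2: def={m,t} ue=∅
  n3: def={m} ue={m,x}
  n4: def={h,t} ue=∅
  n5: def={t,x} ue={t}
  n6: def={m} ue={x}
  n7: def={h,x} ue=∅
  n8: def={x} ue=∅
  n9: def={h} ue={x}

Live sets:
  n0 li=∅ lo={t,x}
  n1 li={x} lo={x}
  n2 li={x} lo={m,x}
  n3 li={m,x} lo=∅
  n4 li={x} lo={t,x}
  n5 li={t} lo=∅
  n6 li={x} lo={x}
  n7 li=∅ lo=∅
  n8 li=∅ lo={x}
  n9 li={x} lo=∅

Conflict graph:
  h↔{t,x}
  m↔{t,x}
  t↔{h,m,x}
  x↔{h,m,t}

Registers:
  clique {h,t,x} ⇒ need ≥ 3
  3-colouring: r0={t}  r1={x}  r2={h,m}
  χ = 3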